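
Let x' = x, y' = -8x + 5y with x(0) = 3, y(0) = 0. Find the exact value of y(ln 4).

-6120

A = [[1,0],[-8,5]]; eigenvalues λ = 1, 5.
Eigenvectors: (1,2) for λ=1, (0,-1) for λ=5.
From the initial condition, c_1 = 3, c_2 = 6.
y(ln 4) = (3)(4^1)(2) + (6)(4^5)(-1) = -6120.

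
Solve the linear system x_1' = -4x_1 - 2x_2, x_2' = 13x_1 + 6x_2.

x_1(t) = -c_1e^(t)sin(t) - c_1e^(t)cos(t) - c_2e^(t)sin(t) + c_2e^(t)cos(t), x_2(t) = 2c_1e^(t)sin(t) + 3c_1e^(t)cos(t) + 3c_2e^(t)sin(t) - 2c_2e^(t)cos(t)

Coefficient matrix A = [[-4, -2], [13, 6]].
Characteristic polynomial det(A - λI) = λ^2 - 2λ + 2 = 0.
Eigenvalues λ = 1 ± i (complex conjugate pair).
For λ=1+i: an eigenvector is (-1,3) - i(-1,2) = (-1 + i, 3 - 2i).
A real fundamental pair from Re and Im of e^((1+i)t)v: X_1 = e^(t)(cos(t)·(-1,3) + sin(t)·(-1,2)), X_2 = e^(t)(sin(t)·(-1,3) - cos(t)·(-1,2)).
General solution: c_1X_1 + c_2X_2.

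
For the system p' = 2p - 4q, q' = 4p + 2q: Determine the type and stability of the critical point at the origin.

A = [[2,-4],[4,2]]; det(A-λI) = λ^2 - 4λ + 20.
λ = 2 ± 4i: positive real part.

unstable spiral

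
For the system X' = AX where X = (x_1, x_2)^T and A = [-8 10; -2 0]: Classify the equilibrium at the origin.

stable spiral

A = [[-8,10],[-2,0]]; det(A-λI) = λ^2 + 8λ + 20.
λ = -4 ± 2i: negative real part.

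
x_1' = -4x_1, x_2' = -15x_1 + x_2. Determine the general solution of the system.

Coefficient matrix A = [[-4, 0], [-15, 1]].
Characteristic polynomial det(A - λI) = λ^2 + 3λ - 4 = 0.
Eigenvalues λ = 1, -4.
For λ=1: (A-λI) row 1 is [-5, 0], so an eigenvector is (0, 1).
For λ=-4: (A-λI) row 2 is [-15, 5], so an eigenvector is (-1, -3).
General solution: K_1e^(t)(0,1) + K_2e^(-4t)(-1,-3).

x_1(t) = -K_2e^(-4t), x_2(t) = K_1e^(t) - 3K_2e^(-4t)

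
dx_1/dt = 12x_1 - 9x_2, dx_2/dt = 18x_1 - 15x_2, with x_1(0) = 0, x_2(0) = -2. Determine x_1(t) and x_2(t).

Coefficient matrix A = [[12, -9], [18, -15]].
Characteristic polynomial det(A - λI) = λ^2 + 3λ - 18 = 0.
Eigenvalues λ = -6, 3.
For λ=-6: (A-λI) row 1 is [18, -9], so an eigenvector is (1, 2).
For λ=3: (A-λI) row 1 is [9, -9], so an eigenvector is (-1, -1).
General solution: K_1e^(-6t)(1,2) + K_2e^(3t)(-1,-1).
Applying x_1(0)=0, x_2(0)=-2 gives K_1=-2, K_2=-2.

x_1(t) = 2e^(3t) - 2e^(-6t), x_2(t) = 2e^(3t) - 4e^(-6t)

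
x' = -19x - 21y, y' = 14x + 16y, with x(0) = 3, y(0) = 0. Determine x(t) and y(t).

Coefficient matrix A = [[-19, -21], [14, 16]].
Characteristic polynomial det(A - λI) = λ^2 + 3λ - 10 = 0.
Eigenvalues λ = -5, 2.
For λ=-5: (A-λI) row 1 is [-14, -21], so an eigenvector is (3, -2).
For λ=2: (A-λI) row 1 is [-21, -21], so an eigenvector is (-1, 1).
General solution: K_1e^(-5t)(3,-2) + K_2e^(2t)(-1,1).
Applying x(0)=3, y(0)=0 gives K_1=3, K_2=6.

x(t) = -6e^(2t) + 9e^(-5t), y(t) = 6e^(2t) - 6e^(-5t)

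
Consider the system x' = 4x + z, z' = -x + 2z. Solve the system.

x(t) = -C_1e^(3t) - C_2te^(3t) + 2C_2e^(3t), z(t) = C_1e^(3t) + C_2te^(3t) - 3C_2e^(3t)

Coefficient matrix A = [[4, 1], [-1, 2]].
Characteristic polynomial det(A - λI) = λ^2 - 6λ + 9 = 0.
Single eigenvalue λ = 3 with algebraic multiplicity 2.
Eigenvector v = (-1,1); generalized eigenvector w with (A-λI)w=v is (2,-3).
General solution: e^(3t)[C_1·v + C_2·(t·v + w)].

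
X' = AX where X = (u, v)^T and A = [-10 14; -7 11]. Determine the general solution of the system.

u(t) = -2c_1e^(-3t) - c_2e^(4t), v(t) = -c_1e^(-3t) - c_2e^(4t)

Coefficient matrix A = [[-10, 14], [-7, 11]].
Characteristic polynomial det(A - λI) = λ^2 - λ - 12 = 0.
Eigenvalues λ = -3, 4.
For λ=-3: (A-λI) row 1 is [-7, 14], so an eigenvector is (-2, -1).
For λ=4: (A-λI) row 1 is [-14, 14], so an eigenvector is (-1, -1).
General solution: c_1e^(-3t)(-2,-1) + c_2e^(4t)(-1,-1).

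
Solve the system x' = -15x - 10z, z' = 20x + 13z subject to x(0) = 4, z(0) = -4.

x(t) = -8e^(-t)sin(2t) + 4e^(-t)cos(2t), z(t) = 12e^(-t)sin(2t) - 4e^(-t)cos(2t)

Coefficient matrix A = [[-15, -10], [20, 13]].
Characteristic polynomial det(A - λI) = λ^2 + 2λ + 5 = 0.
Eigenvalues λ = -1 ± 2i (complex conjugate pair).
For λ=-1+2i: an eigenvector is (-1,1) - i(2,-3) = (-1 - 2i, 1 + 3i).
A real fundamental pair from Re and Im of e^((-1+2i)t)v: X_1 = e^(-t)(cos(2t)·(-1,1) + sin(2t)·(2,-3)), X_2 = e^(-t)(sin(2t)·(-1,1) - cos(2t)·(2,-3)).
General solution: K_1X_1 + K_2X_2.
Applying x(0)=4, z(0)=-4 gives K_1=-4, K_2=0.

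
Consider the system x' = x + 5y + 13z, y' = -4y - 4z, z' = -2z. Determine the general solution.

Coefficient matrix A = [[1, 5, 13], [0, -4, -4], [0, 0, -2]].
det(A - λI) = 0 gives eigenvalues λ = 1, -4, -2.
For λ=1: eigenvector (1,0,0).
For λ=-4: eigenvector (-1,1,0).
For λ=-2: eigenvector (-1,-2,1).
General solution: c_1e^(t)(1,0,0) + c_2e^(-4t)(-1,1,0) + c_3e^(-2t)(-1,-2,1).

x(t) = c_1e^(t) - c_2e^(-4t) - c_3e^(-2t), y(t) = c_2e^(-4t) - 2c_3e^(-2t), z(t) = c_3e^(-2t)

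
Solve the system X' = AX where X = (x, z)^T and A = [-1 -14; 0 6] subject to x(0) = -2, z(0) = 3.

x(t) = -6e^(6t) + 4e^(-t), z(t) = 3e^(6t)

Coefficient matrix A = [[-1, -14], [0, 6]].
Characteristic polynomial det(A - λI) = λ^2 - 5λ - 6 = 0.
Eigenvalues λ = 6, -1.
For λ=6: (A-λI) row 1 is [-7, -14], so an eigenvector is (-2, 1).
For λ=-1: (A-λI) row 1 is [0, -14], so an eigenvector is (1, 0).
General solution: c_1e^(6t)(-2,1) + c_2e^(-t)(1,0).
Applying x(0)=-2, z(0)=3 gives c_1=3, c_2=4.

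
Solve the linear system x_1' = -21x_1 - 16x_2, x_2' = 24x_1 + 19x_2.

x_1(t) = -2C_1e^(3t) + C_2e^(-5t), x_2(t) = 3C_1e^(3t) - C_2e^(-5t)

Coefficient matrix A = [[-21, -16], [24, 19]].
Characteristic polynomial det(A - λI) = λ^2 + 2λ - 15 = 0.
Eigenvalues λ = 3, -5.
For λ=3: (A-λI) row 1 is [-24, -16], so an eigenvector is (-2, 3).
For λ=-5: (A-λI) row 1 is [-16, -16], so an eigenvector is (1, -1).
General solution: C_1e^(3t)(-2,3) + C_2e^(-5t)(1,-1).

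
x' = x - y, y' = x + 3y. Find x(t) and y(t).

x(t) = -K_1e^(2t) - K_2te^(2t), y(t) = K_1e^(2t) + K_2te^(2t) + K_2e^(2t)

Coefficient matrix A = [[1, -1], [1, 3]].
Characteristic polynomial det(A - λI) = λ^2 - 4λ + 4 = 0.
Single eigenvalue λ = 2 with algebraic multiplicity 2.
Eigenvector v = (-1,1); generalized eigenvector w with (A-λI)w=v is (0,1).
General solution: e^(2t)[K_1·v + K_2·(t·v + w)].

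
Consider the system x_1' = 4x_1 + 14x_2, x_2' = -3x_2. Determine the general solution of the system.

Coefficient matrix A = [[4, 14], [0, -3]].
Characteristic polynomial det(A - λI) = λ^2 - λ - 12 = 0.
Eigenvalues λ = -3, 4.
For λ=-3: (A-λI) row 1 is [7, 14], so an eigenvector is (-2, 1).
For λ=4: (A-λI) row 1 is [0, 14], so an eigenvector is (-1, 0).
General solution: c_1e^(-3t)(-2,1) + c_2e^(4t)(-1,0).

x_1(t) = -2c_1e^(-3t) - c_2e^(4t), x_2(t) = c_1e^(-3t)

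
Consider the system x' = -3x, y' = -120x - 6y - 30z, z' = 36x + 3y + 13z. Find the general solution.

Coefficient matrix A = [[-3, 0, 0], [-120, -6, -30], [36, 3, 13]].
det(A - λI) = 0 gives eigenvalues λ = -3, 3, 4.
For λ=-3: eigenvector (1,20,-6).
For λ=3: eigenvector (0,10,-3).
For λ=4: eigenvector (0,-3,1).
General solution: c_1e^(-3t)(1,20,-6) + c_2e^(3t)(0,10,-3) + c_3e^(4t)(0,-3,1).

x(t) = c_1e^(-3t), y(t) = 20c_1e^(-3t) + 10c_2e^(3t) - 3c_3e^(4t), z(t) = -6c_1e^(-3t) - 3c_2e^(3t) + c_3e^(4t)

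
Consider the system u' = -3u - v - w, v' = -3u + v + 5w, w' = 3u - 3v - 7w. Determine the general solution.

Coefficient matrix A = [[-3, -1, -1], [-3, 1, 5], [3, -3, -7]].
det(A - λI) = 0 gives eigenvalues λ = -3, -4, -2.
For λ=-3: eigenvector (1,-3,3).
For λ=-4: eigenvector (0,-1,1).
For λ=-2: eigenvector (-1,4,-3).
General solution: C_1e^(-3t)(1,-3,3) + C_2e^(-4t)(0,-1,1) + C_3e^(-2t)(-1,4,-3).

u(t) = C_1e^(-3t) - C_3e^(-2t), v(t) = -3C_1e^(-3t) - C_2e^(-4t) + 4C_3e^(-2t), w(t) = 3C_1e^(-3t) + C_2e^(-4t) - 3C_3e^(-2t)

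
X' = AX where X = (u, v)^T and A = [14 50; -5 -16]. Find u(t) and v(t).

u(t) = -c_1e^(-t)sin(5t) + 3c_1e^(-t)cos(5t) + 3c_2e^(-t)sin(5t) + c_2e^(-t)cos(5t), v(t) = -c_1e^(-t)cos(5t) - c_2e^(-t)sin(5t)

Coefficient matrix A = [[14, 50], [-5, -16]].
Characteristic polynomial det(A - λI) = λ^2 + 2λ + 26 = 0.
Eigenvalues λ = -1 ± 5i (complex conjugate pair).
For λ=-1+5i: an eigenvector is (3,-1) - i(-1,0) = (3 + i, -1).
A real fundamental pair from Re and Im of e^((-1+5i)t)v: X_1 = e^(-t)(cos(5t)·(3,-1) + sin(5t)·(-1,0)), X_2 = e^(-t)(sin(5t)·(3,-1) - cos(5t)·(-1,0)).
General solution: c_1X_1 + c_2X_2.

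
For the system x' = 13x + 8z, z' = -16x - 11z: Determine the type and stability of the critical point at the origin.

saddle

A = [[13,8],[-16,-11]]; det(A-λI) = λ^2 - 2λ - 15.
λ = -3, 5: opposite signs.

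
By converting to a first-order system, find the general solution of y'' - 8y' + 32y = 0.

Let x_1 = y, x_2 = y'. Then x_1' = x_2 and x_2' = -32x_1 + 8x_2.
A = [[0,1],[-32,8]]; det(A-λI) = λ^2 - 8λ + 32.
Eigenvalues λ = 4 ± 4i.

y(t) = c_1e^(4t)cos(4t) + c_2e^(4t)sin(4t)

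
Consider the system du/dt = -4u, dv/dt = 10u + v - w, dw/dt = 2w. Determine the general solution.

Coefficient matrix A = [[-4, 0, 0], [10, 1, -1], [0, 0, 2]].
det(A - λI) = 0 gives eigenvalues λ = -4, 1, 2.
For λ=-4: eigenvector (1,-2,0).
For λ=1: eigenvector (0,1,0).
For λ=2: eigenvector (0,-1,1).
General solution: K_1e^(-4t)(1,-2,0) + K_2e^(t)(0,1,0) + K_3e^(2t)(0,-1,1).

u(t) = K_1e^(-4t), v(t) = -2K_1e^(-4t) + K_2e^(t) - K_3e^(2t), w(t) = K_3e^(2t)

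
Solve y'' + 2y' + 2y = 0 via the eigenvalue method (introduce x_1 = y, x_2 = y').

Let x_1 = y, x_2 = y'. Then x_1' = x_2 and x_2' = -2x_1 - 2x_2.
A = [[0,1],[-2,-2]]; det(A-λI) = λ^2 + 2λ + 2.
Eigenvalues λ = -1 ± i.

y(t) = K_1e^(-t)cos(t) + K_2e^(-t)sin(t)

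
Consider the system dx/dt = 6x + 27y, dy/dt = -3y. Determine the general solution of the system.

x(t) = -c_1e^(6t) + 3c_2e^(-3t), y(t) = -c_2e^(-3t)

Coefficient matrix A = [[6, 27], [0, -3]].
Characteristic polynomial det(A - λI) = λ^2 - 3λ - 18 = 0.
Eigenvalues λ = 6, -3.
For λ=6: (A-λI) row 1 is [0, 27], so an eigenvector is (-1, 0).
For λ=-3: (A-λI) row 1 is [9, 27], so an eigenvector is (3, -1).
General solution: c_1e^(6t)(-1,0) + c_2e^(-3t)(3,-1).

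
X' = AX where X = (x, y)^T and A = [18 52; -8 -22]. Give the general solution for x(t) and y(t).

x(t) = 2K_1e^(-2t)sin(4t) + 3K_1e^(-2t)cos(4t) + 3K_2e^(-2t)sin(4t) - 2K_2e^(-2t)cos(4t), y(t) = -K_1e^(-2t)sin(4t) - K_1e^(-2t)cos(4t) - K_2e^(-2t)sin(4t) + K_2e^(-2t)cos(4t)

Coefficient matrix A = [[18, 52], [-8, -22]].
Characteristic polynomial det(A - λI) = λ^2 + 4λ + 20 = 0.
Eigenvalues λ = -2 ± 4i (complex conjugate pair).
For λ=-2+4i: an eigenvector is (3,-1) - i(2,-1) = (3 - 2i, -1 + i).
A real fundamental pair from Re and Im of e^((-2+4i)t)v: X_1 = e^(-2t)(cos(4t)·(3,-1) + sin(4t)·(2,-1)), X_2 = e^(-2t)(sin(4t)·(3,-1) - cos(4t)·(2,-1)).
General solution: K_1X_1 + K_2X_2.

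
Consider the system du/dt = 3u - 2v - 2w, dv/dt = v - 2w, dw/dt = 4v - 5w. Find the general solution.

u(t) = c_1e^(-t) + c_2e^(3t) + c_3e^(-3t), v(t) = c_1e^(-t) + c_3e^(-3t), w(t) = c_1e^(-t) + 2c_3e^(-3t)

Coefficient matrix A = [[3, -2, -2], [0, 1, -2], [0, 4, -5]].
det(A - λI) = 0 gives eigenvalues λ = -1, 3, -3.
For λ=-1: eigenvector (1,1,1).
For λ=3: eigenvector (1,0,0).
For λ=-3: eigenvector (1,1,2).
General solution: c_1e^(-t)(1,1,1) + c_2e^(3t)(1,0,0) + c_3e^(-3t)(1,1,2).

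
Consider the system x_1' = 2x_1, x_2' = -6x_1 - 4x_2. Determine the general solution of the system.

Coefficient matrix A = [[2, 0], [-6, -4]].
Characteristic polynomial det(A - λI) = λ^2 + 2λ - 8 = 0.
Eigenvalues λ = -4, 2.
For λ=-4: (A-λI) row 1 is [6, 0], so an eigenvector is (0, 1).
For λ=2: (A-λI) row 2 is [-6, -6], so an eigenvector is (-1, 1).
General solution: c_1e^(-4t)(0,1) + c_2e^(2t)(-1,1).

x_1(t) = -c_2e^(2t), x_2(t) = c_1e^(-4t) + c_2e^(2t)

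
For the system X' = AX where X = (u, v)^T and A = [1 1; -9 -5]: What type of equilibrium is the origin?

stable improper node

A = [[1,1],[-9,-5]]; det(A-λI) = λ^2 + 4λ + 4.
repeated λ = -2 with a single eigenvector.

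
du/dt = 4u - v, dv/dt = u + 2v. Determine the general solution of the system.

u(t) = K_1e^(3t) + K_2te^(3t) + 2K_2e^(3t), v(t) = K_1e^(3t) + K_2te^(3t) + K_2e^(3t)

Coefficient matrix A = [[4, -1], [1, 2]].
Characteristic polynomial det(A - λI) = λ^2 - 6λ + 9 = 0.
Single eigenvalue λ = 3 with algebraic multiplicity 2.
Eigenvector v = (1,1); generalized eigenvector w with (A-λI)w=v is (2,1).
General solution: e^(3t)[K_1·v + K_2·(t·v + w)].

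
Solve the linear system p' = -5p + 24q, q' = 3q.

p(t) = c_1e^(-5t) + 3c_2e^(3t), q(t) = c_2e^(3t)

Coefficient matrix A = [[-5, 24], [0, 3]].
Characteristic polynomial det(A - λI) = λ^2 + 2λ - 15 = 0.
Eigenvalues λ = -5, 3.
For λ=-5: (A-λI) row 1 is [0, 24], so an eigenvector is (1, 0).
For λ=3: (A-λI) row 1 is [-8, 24], so an eigenvector is (3, 1).
General solution: c_1e^(-5t)(1,0) + c_2e^(3t)(3,1).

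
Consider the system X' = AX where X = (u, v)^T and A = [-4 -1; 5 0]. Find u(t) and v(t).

u(t) = -C_1e^(-2t)sin(t) + C_2e^(-2t)cos(t), v(t) = 2C_1e^(-2t)sin(t) + C_1e^(-2t)cos(t) + C_2e^(-2t)sin(t) - 2C_2e^(-2t)cos(t)

Coefficient matrix A = [[-4, -1], [5, 0]].
Characteristic polynomial det(A - λI) = λ^2 + 4λ + 5 = 0.
Eigenvalues λ = -2 ± i (complex conjugate pair).
For λ=-2+i: an eigenvector is (0,1) - i(-1,2) = (0 + i, 1 - 2i).
A real fundamental pair from Re and Im of e^((-2+i)t)v: X_1 = e^(-2t)(cos(t)·(0,1) + sin(t)·(-1,2)), X_2 = e^(-2t)(sin(t)·(0,1) - cos(t)·(-1,2)).
General solution: C_1X_1 + C_2X_2.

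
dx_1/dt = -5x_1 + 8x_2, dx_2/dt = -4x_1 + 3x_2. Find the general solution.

Coefficient matrix A = [[-5, 8], [-4, 3]].
Characteristic polynomial det(A - λI) = λ^2 + 2λ + 17 = 0.
Eigenvalues λ = -1 ± 4i (complex conjugate pair).
For λ=-1+4i: an eigenvector is (1,0) - i(-1,-1) = (1 + i, 0 + i).
A real fundamental pair from Re and Im of e^((-1+4i)t)v: X_1 = e^(-t)(cos(4t)·(1,0) + sin(4t)·(-1,-1)), X_2 = e^(-t)(sin(4t)·(1,0) - cos(4t)·(-1,-1)).
General solution: c_1X_1 + c_2X_2.

x_1(t) = -c_1e^(-t)sin(4t) + c_1e^(-t)cos(4t) + c_2e^(-t)sin(4t) + c_2e^(-t)cos(4t), x_2(t) = -c_1e^(-t)sin(4t) + c_2e^(-t)cos(4t)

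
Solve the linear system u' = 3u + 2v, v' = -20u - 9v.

Coefficient matrix A = [[3, 2], [-20, -9]].
Characteristic polynomial det(A - λI) = λ^2 + 6λ + 13 = 0.
Eigenvalues λ = -3 ± 2i (complex conjugate pair).
For λ=-3+2i: an eigenvector is (0,1) - i(1,-3) = (0 - i, 1 + 3i).
A real fundamental pair from Re and Im of e^((-3+2i)t)v: X_1 = e^(-3t)(cos(2t)·(0,1) + sin(2t)·(1,-3)), X_2 = e^(-3t)(sin(2t)·(0,1) - cos(2t)·(1,-3)).
General solution: K_1X_1 + K_2X_2.

u(t) = K_1e^(-3t)sin(2t) - K_2e^(-3t)cos(2t), v(t) = -3K_1e^(-3t)sin(2t) + K_1e^(-3t)cos(2t) + K_2e^(-3t)sin(2t) + 3K_2e^(-3t)cos(2t)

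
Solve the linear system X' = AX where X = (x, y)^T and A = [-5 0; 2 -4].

Coefficient matrix A = [[-5, 0], [2, -4]].
Characteristic polynomial det(A - λI) = λ^2 + 9λ + 20 = 0.
Eigenvalues λ = -4, -5.
For λ=-4: (A-λI) row 1 is [-1, 0], so an eigenvector is (0, -1).
For λ=-5: (A-λI) row 2 is [2, 1], so an eigenvector is (1, -2).
General solution: c_1e^(-4t)(0,-1) + c_2e^(-5t)(1,-2).

x(t) = c_2e^(-5t), y(t) = -c_1e^(-4t) - 2c_2e^(-5t)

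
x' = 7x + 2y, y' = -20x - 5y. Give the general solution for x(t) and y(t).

x(t) = -K_1e^(t)cos(2t) - K_2e^(t)sin(2t), y(t) = K_1e^(t)sin(2t) + 3K_1e^(t)cos(2t) + 3K_2e^(t)sin(2t) - K_2e^(t)cos(2t)

Coefficient matrix A = [[7, 2], [-20, -5]].
Characteristic polynomial det(A - λI) = λ^2 - 2λ + 5 = 0.
Eigenvalues λ = 1 ± 2i (complex conjugate pair).
For λ=1+2i: an eigenvector is (-1,3) - i(0,1) = (-1, 3 - i).
A real fundamental pair from Re and Im of e^((1+2i)t)v: X_1 = e^(t)(cos(2t)·(-1,3) + sin(2t)·(0,1)), X_2 = e^(t)(sin(2t)·(-1,3) - cos(2t)·(0,1)).
General solution: K_1X_1 + K_2X_2.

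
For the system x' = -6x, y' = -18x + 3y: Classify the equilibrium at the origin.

A = [[-6,0],[-18,3]]; det(A-λI) = λ^2 + 3λ - 18.
λ = -6, 3: opposite signs.

saddle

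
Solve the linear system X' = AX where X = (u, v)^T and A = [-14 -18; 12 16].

u(t) = -3C_1e^(-2t) - C_2e^(4t), v(t) = 2C_1e^(-2t) + C_2e^(4t)

Coefficient matrix A = [[-14, -18], [12, 16]].
Characteristic polynomial det(A - λI) = λ^2 - 2λ - 8 = 0.
Eigenvalues λ = -2, 4.
For λ=-2: (A-λI) row 1 is [-12, -18], so an eigenvector is (-3, 2).
For λ=4: (A-λI) row 1 is [-18, -18], so an eigenvector is (-1, 1).
General solution: C_1e^(-2t)(-3,2) + C_2e^(4t)(-1,1).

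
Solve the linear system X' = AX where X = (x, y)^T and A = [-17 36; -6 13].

x(t) = -2c_1e^(t) + 3c_2e^(-5t), y(t) = -c_1e^(t) + c_2e^(-5t)

Coefficient matrix A = [[-17, 36], [-6, 13]].
Characteristic polynomial det(A - λI) = λ^2 + 4λ - 5 = 0.
Eigenvalues λ = 1, -5.
For λ=1: (A-λI) row 1 is [-18, 36], so an eigenvector is (-2, -1).
For λ=-5: (A-λI) row 1 is [-12, 36], so an eigenvector is (3, 1).
General solution: c_1e^(t)(-2,-1) + c_2e^(-5t)(3,1).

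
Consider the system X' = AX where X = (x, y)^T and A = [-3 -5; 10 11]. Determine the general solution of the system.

x(t) = 2c_1e^(4t)sin(t) - c_1e^(4t)cos(t) - c_2e^(4t)sin(t) - 2c_2e^(4t)cos(t), y(t) = -3c_1e^(4t)sin(t) + c_1e^(4t)cos(t) + c_2e^(4t)sin(t) + 3c_2e^(4t)cos(t)

Coefficient matrix A = [[-3, -5], [10, 11]].
Characteristic polynomial det(A - λI) = λ^2 - 8λ + 17 = 0.
Eigenvalues λ = 4 ± i (complex conjugate pair).
For λ=4+i: an eigenvector is (-1,1) - i(2,-3) = (-1 - 2i, 1 + 3i).
A real fundamental pair from Re and Im of e^((4+i)t)v: X_1 = e^(4t)(cos(t)·(-1,1) + sin(t)·(2,-3)), X_2 = e^(4t)(sin(t)·(-1,1) - cos(t)·(2,-3)).
General solution: c_1X_1 + c_2X_2.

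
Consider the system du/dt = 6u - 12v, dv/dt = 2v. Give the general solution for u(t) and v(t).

u(t) = -C_1e^(6t) - 3C_2e^(2t), v(t) = -C_2e^(2t)

Coefficient matrix A = [[6, -12], [0, 2]].
Characteristic polynomial det(A - λI) = λ^2 - 8λ + 12 = 0.
Eigenvalues λ = 6, 2.
For λ=6: (A-λI) row 1 is [0, -12], so an eigenvector is (-1, 0).
For λ=2: (A-λI) row 1 is [4, -12], so an eigenvector is (-3, -1).
General solution: C_1e^(6t)(-1,0) + C_2e^(2t)(-3,-1).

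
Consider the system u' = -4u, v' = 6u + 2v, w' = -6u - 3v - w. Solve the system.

Coefficient matrix A = [[-4, 0, 0], [6, 2, 0], [-6, -3, -1]].
det(A - λI) = 0 gives eigenvalues λ = -4, 2, -1.
For λ=-4: eigenvector (1,-1,1).
For λ=2: eigenvector (0,1,-1).
For λ=-1: eigenvector (0,0,1).
General solution: C_1e^(-4t)(1,-1,1) + C_2e^(2t)(0,1,-1) + C_3e^(-t)(0,0,1).

u(t) = C_1e^(-4t), v(t) = -C_1e^(-4t) + C_2e^(2t), w(t) = C_1e^(-4t) - C_2e^(2t) + C_3e^(-t)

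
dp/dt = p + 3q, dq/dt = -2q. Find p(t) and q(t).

Coefficient matrix A = [[1, 3], [0, -2]].
Characteristic polynomial det(A - λI) = λ^2 + λ - 2 = 0.
Eigenvalues λ = 1, -2.
For λ=1: (A-λI) row 1 is [0, 3], so an eigenvector is (1, 0).
For λ=-2: (A-λI) row 1 is [3, 3], so an eigenvector is (-1, 1).
General solution: K_1e^(t)(1,0) + K_2e^(-2t)(-1,1).

p(t) = K_1e^(t) - K_2e^(-2t), q(t) = K_2e^(-2t)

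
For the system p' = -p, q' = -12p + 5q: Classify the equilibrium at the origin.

A = [[-1,0],[-12,5]]; det(A-λI) = λ^2 - 4λ - 5.
λ = 5, -1: opposite signs.

saddle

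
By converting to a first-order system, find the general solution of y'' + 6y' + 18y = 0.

y(t) = c_1e^(-3t)cos(3t) + c_2e^(-3t)sin(3t)

Let x_1 = y, x_2 = y'. Then x_1' = x_2 and x_2' = -18x_1 - 6x_2.
A = [[0,1],[-18,-6]]; det(A-λI) = λ^2 + 6λ + 18.
Eigenvalues λ = -3 ± 3i.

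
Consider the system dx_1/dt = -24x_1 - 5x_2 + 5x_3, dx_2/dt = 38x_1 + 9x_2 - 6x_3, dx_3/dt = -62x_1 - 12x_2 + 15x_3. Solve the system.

x_1(t) = -K_1e^(t) + K_2e^(-4t), x_2(t) = 4K_1e^(t) - 2K_2e^(-4t) + K_3e^(3t), x_3(t) = -K_1e^(t) + 2K_2e^(-4t) + K_3e^(3t)

Coefficient matrix A = [[-24, -5, 5], [38, 9, -6], [-62, -12, 15]].
det(A - λI) = 0 gives eigenvalues λ = 1, -4, 3.
For λ=1: eigenvector (-1,4,-1).
For λ=-4: eigenvector (1,-2,2).
For λ=3: eigenvector (0,1,1).
General solution: K_1e^(t)(-1,4,-1) + K_2e^(-4t)(1,-2,2) + K_3e^(3t)(0,1,1).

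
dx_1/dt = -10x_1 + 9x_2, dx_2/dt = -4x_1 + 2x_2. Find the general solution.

x_1(t) = -3K_1e^(-4t) - 3K_2te^(-4t) + 2K_2e^(-4t), x_2(t) = -2K_1e^(-4t) - 2K_2te^(-4t) + K_2e^(-4t)

Coefficient matrix A = [[-10, 9], [-4, 2]].
Characteristic polynomial det(A - λI) = λ^2 + 8λ + 16 = 0.
Single eigenvalue λ = -4 with algebraic multiplicity 2.
Eigenvector v = (-3,-2); generalized eigenvector w with (A-λI)w=v is (2,1).
General solution: e^(-4t)[K_1·v + K_2·(t·v + w)].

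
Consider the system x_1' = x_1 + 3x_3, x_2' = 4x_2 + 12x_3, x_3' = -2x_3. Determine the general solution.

x_1(t) = c_1e^(t) - c_3e^(-2t), x_2(t) = c_2e^(4t) - 2c_3e^(-2t), x_3(t) = c_3e^(-2t)

Coefficient matrix A = [[1, 0, 3], [0, 4, 12], [0, 0, -2]].
det(A - λI) = 0 gives eigenvalues λ = 1, 4, -2.
For λ=1: eigenvector (1,0,0).
For λ=4: eigenvector (0,1,0).
For λ=-2: eigenvector (-1,-2,1).
General solution: c_1e^(t)(1,0,0) + c_2e^(4t)(0,1,0) + c_3e^(-2t)(-1,-2,1).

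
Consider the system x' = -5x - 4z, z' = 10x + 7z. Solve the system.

x(t) = -c_1e^(t)sin(2t) - c_1e^(t)cos(2t) - c_2e^(t)sin(2t) + c_2e^(t)cos(2t), z(t) = c_1e^(t)sin(2t) + 2c_1e^(t)cos(2t) + 2c_2e^(t)sin(2t) - c_2e^(t)cos(2t)

Coefficient matrix A = [[-5, -4], [10, 7]].
Characteristic polynomial det(A - λI) = λ^2 - 2λ + 5 = 0.
Eigenvalues λ = 1 ± 2i (complex conjugate pair).
For λ=1+2i: an eigenvector is (-1,2) - i(-1,1) = (-1 + i, 2 - i).
A real fundamental pair from Re and Im of e^((1+2i)t)v: X_1 = e^(t)(cos(2t)·(-1,2) + sin(2t)·(-1,1)), X_2 = e^(t)(sin(2t)·(-1,2) - cos(2t)·(-1,1)).
General solution: c_1X_1 + c_2X_2.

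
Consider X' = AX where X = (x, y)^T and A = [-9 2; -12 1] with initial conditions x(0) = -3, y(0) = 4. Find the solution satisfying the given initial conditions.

x(t) = 10e^(-3t) - 13e^(-5t), y(t) = 30e^(-3t) - 26e^(-5t)

Coefficient matrix A = [[-9, 2], [-12, 1]].
Characteristic polynomial det(A - λI) = λ^2 + 8λ + 15 = 0.
Eigenvalues λ = -3, -5.
For λ=-3: (A-λI) row 1 is [-6, 2], so an eigenvector is (-1, -3).
For λ=-5: (A-λI) row 1 is [-4, 2], so an eigenvector is (-1, -2).
General solution: K_1e^(-3t)(-1,-3) + K_2e^(-5t)(-1,-2).
Applying x(0)=-3, y(0)=4 gives K_1=-10, K_2=13.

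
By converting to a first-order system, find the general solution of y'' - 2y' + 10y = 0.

Let x_1 = y, x_2 = y'. Then x_1' = x_2 and x_2' = -10x_1 + 2x_2.
A = [[0,1],[-10,2]]; det(A-λI) = λ^2 - 2λ + 10.
Eigenvalues λ = 1 ± 3i.

y(t) = c_1e^(t)cos(3t) + c_2e^(t)sin(3t)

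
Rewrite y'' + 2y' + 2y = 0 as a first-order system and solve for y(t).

y(t) = K_1e^(-t)cos(t) + K_2e^(-t)sin(t)

Let x_1 = y, x_2 = y'. Then x_1' = x_2 and x_2' = -2x_1 - 2x_2.
A = [[0,1],[-2,-2]]; det(A-λI) = λ^2 + 2λ + 2.
Eigenvalues λ = -1 ± i.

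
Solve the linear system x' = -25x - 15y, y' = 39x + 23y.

Coefficient matrix A = [[-25, -15], [39, 23]].
Characteristic polynomial det(A - λI) = λ^2 + 2λ + 10 = 0.
Eigenvalues λ = -1 ± 3i (complex conjugate pair).
For λ=-1+3i: an eigenvector is (2,-3) - i(-1,2) = (2 + i, -3 - 2i).
A real fundamental pair from Re and Im of e^((-1+3i)t)v: X_1 = e^(-t)(cos(3t)·(2,-3) + sin(3t)·(-1,2)), X_2 = e^(-t)(sin(3t)·(2,-3) - cos(3t)·(-1,2)).
General solution: C_1X_1 + C_2X_2.

x(t) = -C_1e^(-t)sin(3t) + 2C_1e^(-t)cos(3t) + 2C_2e^(-t)sin(3t) + C_2e^(-t)cos(3t), y(t) = 2C_1e^(-t)sin(3t) - 3C_1e^(-t)cos(3t) - 3C_2e^(-t)sin(3t) - 2C_2e^(-t)cos(3t)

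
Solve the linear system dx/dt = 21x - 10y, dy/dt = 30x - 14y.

x(t) = -K_1e^(t) + 2K_2e^(6t), y(t) = -2K_1e^(t) + 3K_2e^(6t)

Coefficient matrix A = [[21, -10], [30, -14]].
Characteristic polynomial det(A - λI) = λ^2 - 7λ + 6 = 0.
Eigenvalues λ = 1, 6.
For λ=1: (A-λI) row 1 is [20, -10], so an eigenvector is (-1, -2).
For λ=6: (A-λI) row 1 is [15, -10], so an eigenvector is (2, 3).
General solution: K_1e^(t)(-1,-2) + K_2e^(6t)(2,3).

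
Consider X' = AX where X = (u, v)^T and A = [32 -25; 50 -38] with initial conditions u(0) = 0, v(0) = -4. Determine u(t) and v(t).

Coefficient matrix A = [[32, -25], [50, -38]].
Characteristic polynomial det(A - λI) = λ^2 + 6λ + 34 = 0.
Eigenvalues λ = -3 ± 5i (complex conjugate pair).
For λ=-3+5i: an eigenvector is (-2,-3) - i(1,1) = (-2 - i, -3 - i).
A real fundamental pair from Re and Im of e^((-3+5i)t)v: X_1 = e^(-3t)(cos(5t)·(-2,-3) + sin(5t)·(1,1)), X_2 = e^(-3t)(sin(5t)·(-2,-3) - cos(5t)·(1,1)).
General solution: c_1X_1 + c_2X_2.
Applying u(0)=0, v(0)=-4 gives c_1=4, c_2=-8.

u(t) = 20e^(-3t)sin(5t), v(t) = 28e^(-3t)sin(5t) - 4e^(-3t)cos(5t)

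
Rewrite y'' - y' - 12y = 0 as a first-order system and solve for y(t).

y(t) = K_1e^(4t) + K_2e^(-3t)

Let x_1 = y, x_2 = y'. Then x_1' = x_2 and x_2' = 12x_1 + x_2.
A = [[0,1],[12,1]]; det(A-λI) = λ^2 - λ - 12.
Eigenvalues λ = 4, -3 with eigenvectors (1,4), (1,-3).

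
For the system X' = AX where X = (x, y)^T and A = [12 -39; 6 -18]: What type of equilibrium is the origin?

stable spiral

A = [[12,-39],[6,-18]]; det(A-λI) = λ^2 + 6λ + 18.
λ = -3 ± 3i: negative real part.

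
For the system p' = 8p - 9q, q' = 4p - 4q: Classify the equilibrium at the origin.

A = [[8,-9],[4,-4]]; det(A-λI) = λ^2 - 4λ + 4.
repeated λ = 2 with a single eigenvector.

unstable improper node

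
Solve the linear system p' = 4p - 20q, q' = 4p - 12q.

Coefficient matrix A = [[4, -20], [4, -12]].
Characteristic polynomial det(A - λI) = λ^2 + 8λ + 32 = 0.
Eigenvalues λ = -4 ± 4i (complex conjugate pair).
For λ=-4+4i: an eigenvector is (-1,0) - i(-2,-1) = (-1 + 2i, 0 + i).
A real fundamental pair from Re and Im of e^((-4+4i)t)v: X_1 = e^(-4t)(cos(4t)·(-1,0) + sin(4t)·(-2,-1)), X_2 = e^(-4t)(sin(4t)·(-1,0) - cos(4t)·(-2,-1)).
General solution: c_1X_1 + c_2X_2.

p(t) = -2c_1e^(-4t)sin(4t) - c_1e^(-4t)cos(4t) - c_2e^(-4t)sin(4t) + 2c_2e^(-4t)cos(4t), q(t) = -c_1e^(-4t)sin(4t) + c_2e^(-4t)cos(4t)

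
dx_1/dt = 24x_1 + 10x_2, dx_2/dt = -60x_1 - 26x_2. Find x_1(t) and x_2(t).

Coefficient matrix A = [[24, 10], [-60, -26]].
Characteristic polynomial det(A - λI) = λ^2 + 2λ - 24 = 0.
Eigenvalues λ = 4, -6.
For λ=4: (A-λI) row 1 is [20, 10], so an eigenvector is (-1, 2).
For λ=-6: (A-λI) row 1 is [30, 10], so an eigenvector is (-1, 3).
General solution: C_1e^(4t)(-1,2) + C_2e^(-6t)(-1,3).

x_1(t) = -C_1e^(4t) - C_2e^(-6t), x_2(t) = 2C_1e^(4t) + 3C_2e^(-6t)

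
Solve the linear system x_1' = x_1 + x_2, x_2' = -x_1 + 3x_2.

Coefficient matrix A = [[1, 1], [-1, 3]].
Characteristic polynomial det(A - λI) = λ^2 - 4λ + 4 = 0.
Single eigenvalue λ = 2 with algebraic multiplicity 2.
Eigenvector v = (1,1); generalized eigenvector w with (A-λI)w=v is (-3,-2).
General solution: e^(2t)[C_1·v + C_2·(t·v + w)].

x_1(t) = C_1e^(2t) + C_2te^(2t) - 3C_2e^(2t), x_2(t) = C_1e^(2t) + C_2te^(2t) - 2C_2e^(2t)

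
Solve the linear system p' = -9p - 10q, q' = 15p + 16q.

p(t) = -C_1e^(t) + 2C_2e^(6t), q(t) = C_1e^(t) - 3C_2e^(6t)

Coefficient matrix A = [[-9, -10], [15, 16]].
Characteristic polynomial det(A - λI) = λ^2 - 7λ + 6 = 0.
Eigenvalues λ = 1, 6.
For λ=1: (A-λI) row 1 is [-10, -10], so an eigenvector is (-1, 1).
For λ=6: (A-λI) row 1 is [-15, -10], so an eigenvector is (2, -3).
General solution: C_1e^(t)(-1,1) + C_2e^(6t)(2,-3).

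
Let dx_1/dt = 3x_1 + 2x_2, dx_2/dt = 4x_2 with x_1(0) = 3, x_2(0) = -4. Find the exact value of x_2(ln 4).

-1024

A = [[3,2],[0,4]]; eigenvalues λ = 4, 3.
Eigenvectors: (2,1) for λ=4, (-1,0) for λ=3.
From the initial condition, c_1 = -4, c_2 = -11.
x_2(ln 4) = (-4)(4^4)(1) + (-11)(4^3)(0) = -1024.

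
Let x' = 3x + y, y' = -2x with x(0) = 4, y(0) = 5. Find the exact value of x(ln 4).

172

A = [[3,1],[-2,0]]; eigenvalues λ = 2, 1.
Eigenvectors: (1,-1) for λ=2, (1,-2) for λ=1.
From the initial condition, c_1 = 13, c_2 = -9.
x(ln 4) = (13)(4^2)(1) + (-9)(4^1)(1) = 172.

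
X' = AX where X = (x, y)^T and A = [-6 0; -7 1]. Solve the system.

Coefficient matrix A = [[-6, 0], [-7, 1]].
Characteristic polynomial det(A - λI) = λ^2 + 5λ - 6 = 0.
Eigenvalues λ = -6, 1.
For λ=-6: (A-λI) row 2 is [-7, 7], so an eigenvector is (1, 1).
For λ=1: (A-λI) row 1 is [-7, 0], so an eigenvector is (0, -1).
General solution: C_1e^(-6t)(1,1) + C_2e^(t)(0,-1).

x(t) = C_1e^(-6t), y(t) = C_1e^(-6t) - C_2e^(t)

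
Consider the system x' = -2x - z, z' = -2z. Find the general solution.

Coefficient matrix A = [[-2, -1], [0, -2]].
Characteristic polynomial det(A - λI) = λ^2 + 4λ + 4 = 0.
Single eigenvalue λ = -2 with algebraic multiplicity 2.
Eigenvector v = (1,0); generalized eigenvector w with (A-λI)w=v is (2,-1).
General solution: e^(-2t)[c_1·v + c_2·(t·v + w)].

x(t) = c_1e^(-2t) + c_2te^(-2t) + 2c_2e^(-2t), z(t) = -c_2e^(-2t)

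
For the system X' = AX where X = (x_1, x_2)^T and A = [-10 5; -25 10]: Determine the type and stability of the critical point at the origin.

center

A = [[-10,5],[-25,10]]; det(A-λI) = λ^2 + 25.
λ = 0 ± 5i: zero real part.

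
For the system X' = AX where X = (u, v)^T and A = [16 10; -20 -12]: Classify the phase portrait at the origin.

A = [[16,10],[-20,-12]]; det(A-λI) = λ^2 - 4λ + 8.
λ = 2 ± 2i: positive real part.

unstable spiral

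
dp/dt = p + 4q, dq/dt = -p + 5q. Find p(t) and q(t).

p(t) = 2C_1e^(3t) + 2C_2te^(3t) + 3C_2e^(3t), q(t) = C_1e^(3t) + C_2te^(3t) + 2C_2e^(3t)

Coefficient matrix A = [[1, 4], [-1, 5]].
Characteristic polynomial det(A - λI) = λ^2 - 6λ + 9 = 0.
Single eigenvalue λ = 3 with algebraic multiplicity 2.
Eigenvector v = (2,1); generalized eigenvector w with (A-λI)w=v is (3,2).
General solution: e^(3t)[C_1·v + C_2·(t·v + w)].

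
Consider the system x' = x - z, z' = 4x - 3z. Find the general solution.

x(t) = -c_1e^(-t) - c_2te^(-t), z(t) = -2c_1e^(-t) - 2c_2te^(-t) + c_2e^(-t)

Coefficient matrix A = [[1, -1], [4, -3]].
Characteristic polynomial det(A - λI) = λ^2 + 2λ + 1 = 0.
Single eigenvalue λ = -1 with algebraic multiplicity 2.
Eigenvector v = (-1,-2); generalized eigenvector w with (A-λI)w=v is (0,1).
General solution: e^(-t)[c_1·v + c_2·(t·v + w)].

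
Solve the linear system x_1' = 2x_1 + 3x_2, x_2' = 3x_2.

Coefficient matrix A = [[2, 3], [0, 3]].
Characteristic polynomial det(A - λI) = λ^2 - 5λ + 6 = 0.
Eigenvalues λ = 3, 2.
For λ=3: (A-λI) row 1 is [-1, 3], so an eigenvector is (-3, -1).
For λ=2: (A-λI) row 1 is [0, 3], so an eigenvector is (-1, 0).
General solution: c_1e^(3t)(-3,-1) + c_2e^(2t)(-1,0).

x_1(t) = -3c_1e^(3t) - c_2e^(2t), x_2(t) = -c_1e^(3t)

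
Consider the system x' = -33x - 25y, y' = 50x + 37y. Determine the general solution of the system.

Coefficient matrix A = [[-33, -25], [50, 37]].
Characteristic polynomial det(A - λI) = λ^2 - 4λ + 29 = 0.
Eigenvalues λ = 2 ± 5i (complex conjugate pair).
For λ=2+5i: an eigenvector is (1,-1) - i(-2,3) = (1 + 2i, -1 - 3i).
A real fundamental pair from Re and Im of e^((2+5i)t)v: X_1 = e^(2t)(cos(5t)·(1,-1) + sin(5t)·(-2,3)), X_2 = e^(2t)(sin(5t)·(1,-1) - cos(5t)·(-2,3)).
General solution: K_1X_1 + K_2X_2.

x(t) = -2K_1e^(2t)sin(5t) + K_1e^(2t)cos(5t) + K_2e^(2t)sin(5t) + 2K_2e^(2t)cos(5t), y(t) = 3K_1e^(2t)sin(5t) - K_1e^(2t)cos(5t) - K_2e^(2t)sin(5t) - 3K_2e^(2t)cos(5t)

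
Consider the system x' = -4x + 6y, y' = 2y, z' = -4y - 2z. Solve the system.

x(t) = K_1e^(2t) - K_2e^(-4t), y(t) = K_1e^(2t), z(t) = -K_1e^(2t) + K_3e^(-2t)

Coefficient matrix A = [[-4, 6, 0], [0, 2, 0], [0, -4, -2]].
det(A - λI) = 0 gives eigenvalues λ = 2, -4, -2.
For λ=2: eigenvector (1,1,-1).
For λ=-4: eigenvector (-1,0,0).
For λ=-2: eigenvector (0,0,1).
General solution: K_1e^(2t)(1,1,-1) + K_2e^(-4t)(-1,0,0) + K_3e^(-2t)(0,0,1).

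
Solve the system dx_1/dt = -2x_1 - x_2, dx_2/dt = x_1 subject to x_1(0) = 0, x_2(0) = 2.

Coefficient matrix A = [[-2, -1], [1, 0]].
Characteristic polynomial det(A - λI) = λ^2 + 2λ + 1 = 0.
Single eigenvalue λ = -1 with algebraic multiplicity 2.
Eigenvector v = (1,-1); generalized eigenvector w with (A-λI)w=v is (2,-3).
General solution: e^(-t)[C_1·v + C_2·(t·v + w)].
Applying x_1(0)=0, x_2(0)=2 gives C_1=4, C_2=-2.

x_1(t) = -2te^(-t), x_2(t) = 2te^(-t) + 2e^(-t)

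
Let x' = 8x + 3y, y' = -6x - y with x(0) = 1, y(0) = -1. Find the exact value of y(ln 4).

-1024

A = [[8,3],[-6,-1]]; eigenvalues λ = 5, 2.
Eigenvectors: (-1,1) for λ=5, (-1,2) for λ=2.
From the initial condition, c_1 = -1, c_2 = 0.
y(ln 4) = (-1)(4^5)(1) + (0)(4^2)(2) = -1024.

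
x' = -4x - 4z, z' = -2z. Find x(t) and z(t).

x(t) = 2C_1e^(-2t) + C_2e^(-4t), z(t) = -C_1e^(-2t)

Coefficient matrix A = [[-4, -4], [0, -2]].
Characteristic polynomial det(A - λI) = λ^2 + 6λ + 8 = 0.
Eigenvalues λ = -2, -4.
For λ=-2: (A-λI) row 1 is [-2, -4], so an eigenvector is (2, -1).
For λ=-4: (A-λI) row 1 is [0, -4], so an eigenvector is (1, 0).
General solution: C_1e^(-2t)(2,-1) + C_2e^(-4t)(1,0).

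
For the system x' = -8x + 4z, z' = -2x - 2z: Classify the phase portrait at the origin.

stable node

A = [[-8,4],[-2,-2]]; det(A-λI) = λ^2 + 10λ + 24.
λ = -6, -4: both negative.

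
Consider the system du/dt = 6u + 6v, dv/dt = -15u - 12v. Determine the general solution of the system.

u(t) = c_1e^(-3t)sin(3t) + c_1e^(-3t)cos(3t) + c_2e^(-3t)sin(3t) - c_2e^(-3t)cos(3t), v(t) = -2c_1e^(-3t)sin(3t) - c_1e^(-3t)cos(3t) - c_2e^(-3t)sin(3t) + 2c_2e^(-3t)cos(3t)

Coefficient matrix A = [[6, 6], [-15, -12]].
Characteristic polynomial det(A - λI) = λ^2 + 6λ + 18 = 0.
Eigenvalues λ = -3 ± 3i (complex conjugate pair).
For λ=-3+3i: an eigenvector is (1,-1) - i(1,-2) = (1 - i, -1 + 2i).
A real fundamental pair from Re and Im of e^((-3+3i)t)v: X_1 = e^(-3t)(cos(3t)·(1,-1) + sin(3t)·(1,-2)), X_2 = e^(-3t)(sin(3t)·(1,-1) - cos(3t)·(1,-2)).
General solution: c_1X_1 + c_2X_2.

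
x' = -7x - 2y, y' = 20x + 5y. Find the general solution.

x(t) = C_1e^(-t)sin(2t) - C_2e^(-t)cos(2t), y(t) = -3C_1e^(-t)sin(2t) - C_1e^(-t)cos(2t) - C_2e^(-t)sin(2t) + 3C_2e^(-t)cos(2t)

Coefficient matrix A = [[-7, -2], [20, 5]].
Characteristic polynomial det(A - λI) = λ^2 + 2λ + 5 = 0.
Eigenvalues λ = -1 ± 2i (complex conjugate pair).
For λ=-1+2i: an eigenvector is (0,-1) - i(1,-3) = (0 - i, -1 + 3i).
A real fundamental pair from Re and Im of e^((-1+2i)t)v: X_1 = e^(-t)(cos(2t)·(0,-1) + sin(2t)·(1,-3)), X_2 = e^(-t)(sin(2t)·(0,-1) - cos(2t)·(1,-3)).
General solution: C_1X_1 + C_2X_2.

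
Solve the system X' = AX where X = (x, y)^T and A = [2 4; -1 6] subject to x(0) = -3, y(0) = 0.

x(t) = 6te^(4t) - 3e^(4t), y(t) = 3te^(4t)

Coefficient matrix A = [[2, 4], [-1, 6]].
Characteristic polynomial det(A - λI) = λ^2 - 8λ + 16 = 0.
Single eigenvalue λ = 4 with algebraic multiplicity 2.
Eigenvector v = (2,1); generalized eigenvector w with (A-λI)w=v is (3,2).
General solution: e^(4t)[K_1·v + K_2·(t·v + w)].
Applying x(0)=-3, y(0)=0 gives K_1=-6, K_2=3.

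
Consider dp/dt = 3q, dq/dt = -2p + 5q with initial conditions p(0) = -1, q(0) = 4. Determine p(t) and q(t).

p(t) = 14e^(3t) - 15e^(2t), q(t) = 14e^(3t) - 10e^(2t)

Coefficient matrix A = [[0, 3], [-2, 5]].
Characteristic polynomial det(A - λI) = λ^2 - 5λ + 6 = 0.
Eigenvalues λ = 3, 2.
For λ=3: (A-λI) row 1 is [-3, 3], so an eigenvector is (-1, -1).
For λ=2: (A-λI) row 1 is [-2, 3], so an eigenvector is (-3, -2).
General solution: c_1e^(3t)(-1,-1) + c_2e^(2t)(-3,-2).
Applying p(0)=-1, q(0)=4 gives c_1=-14, c_2=5.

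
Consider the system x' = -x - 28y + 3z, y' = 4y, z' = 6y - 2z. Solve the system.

Coefficient matrix A = [[-1, -28, 3], [0, 4, 0], [0, 6, -2]].
det(A - λI) = 0 gives eigenvalues λ = 4, -1, -2.
For λ=4: eigenvector (-5,1,1).
For λ=-1: eigenvector (1,0,0).
For λ=-2: eigenvector (-3,0,1).
General solution: C_1e^(4t)(-5,1,1) + C_2e^(-t)(1,0,0) + C_3e^(-2t)(-3,0,1).

x(t) = -5C_1e^(4t) + C_2e^(-t) - 3C_3e^(-2t), y(t) = C_1e^(4t), z(t) = C_1e^(4t) + C_3e^(-2t)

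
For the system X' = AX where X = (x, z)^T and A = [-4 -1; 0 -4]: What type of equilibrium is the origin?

A = [[-4,-1],[0,-4]]; det(A-λI) = λ^2 + 8λ + 16.
repeated λ = -4 with a single eigenvector.

stable improper node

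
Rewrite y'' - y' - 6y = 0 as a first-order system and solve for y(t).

Let x_1 = y, x_2 = y'. Then x_1' = x_2 and x_2' = 6x_1 + x_2.
A = [[0,1],[6,1]]; det(A-λI) = λ^2 - λ - 6.
Eigenvalues λ = -2, 3 with eigenvectors (1,-2), (1,3).

y(t) = K_1e^(-2t) + K_2e^(3t)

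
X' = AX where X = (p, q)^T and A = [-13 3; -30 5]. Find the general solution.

Coefficient matrix A = [[-13, 3], [-30, 5]].
Characteristic polynomial det(A - λI) = λ^2 + 8λ + 25 = 0.
Eigenvalues λ = -4 ± 3i (complex conjugate pair).
For λ=-4+3i: an eigenvector is (-1,-3) - i(0,1) = (-1, -3 - i).
A real fundamental pair from Re and Im of e^((-4+3i)t)v: X_1 = e^(-4t)(cos(3t)·(-1,-3) + sin(3t)·(0,1)), X_2 = e^(-4t)(sin(3t)·(-1,-3) - cos(3t)·(0,1)).
General solution: C_1X_1 + C_2X_2.

p(t) = -C_1e^(-4t)cos(3t) - C_2e^(-4t)sin(3t), q(t) = C_1e^(-4t)sin(3t) - 3C_1e^(-4t)cos(3t) - 3C_2e^(-4t)sin(3t) - C_2e^(-4t)cos(3t)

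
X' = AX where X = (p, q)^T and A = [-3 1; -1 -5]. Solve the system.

Coefficient matrix A = [[-3, 1], [-1, -5]].
Characteristic polynomial det(A - λI) = λ^2 + 8λ + 16 = 0.
Single eigenvalue λ = -4 with algebraic multiplicity 2.
Eigenvector v = (-1,1); generalized eigenvector w with (A-λI)w=v is (-1,0).
General solution: e^(-4t)[c_1·v + c_2·(t·v + w)].

p(t) = -c_1e^(-4t) - c_2te^(-4t) - c_2e^(-4t), q(t) = c_1e^(-4t) + c_2te^(-4t)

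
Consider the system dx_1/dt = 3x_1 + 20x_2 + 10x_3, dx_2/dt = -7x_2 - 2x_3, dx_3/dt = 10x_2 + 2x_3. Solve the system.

Coefficient matrix A = [[3, 20, 10], [0, -7, -2], [0, 10, 2]].
det(A - λI) = 0 gives eigenvalues λ = 3, -3, -2.
For λ=3: eigenvector (1,0,0).
For λ=-3: eigenvector (0,1,-2).
For λ=-2: eigenvector (-2,-2,5).
General solution: C_1e^(3t)(1,0,0) + C_2e^(-3t)(0,1,-2) + C_3e^(-2t)(-2,-2,5).

x_1(t) = C_1e^(3t) - 2C_3e^(-2t), x_2(t) = C_2e^(-3t) - 2C_3e^(-2t), x_3(t) = -2C_2e^(-3t) + 5C_3e^(-2t)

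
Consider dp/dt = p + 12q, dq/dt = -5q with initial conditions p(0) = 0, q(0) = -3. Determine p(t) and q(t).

Coefficient matrix A = [[1, 12], [0, -5]].
Characteristic polynomial det(A - λI) = λ^2 + 4λ - 5 = 0.
Eigenvalues λ = 1, -5.
For λ=1: (A-λI) row 1 is [0, 12], so an eigenvector is (1, 0).
For λ=-5: (A-λI) row 1 is [6, 12], so an eigenvector is (2, -1).
General solution: c_1e^(t)(1,0) + c_2e^(-5t)(2,-1).
Applying p(0)=0, q(0)=-3 gives c_1=-6, c_2=3.

p(t) = -6e^(t) + 6e^(-5t), q(t) = -3e^(-5t)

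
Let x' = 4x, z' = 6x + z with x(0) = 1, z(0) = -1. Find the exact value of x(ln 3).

81

A = [[4,0],[6,1]]; eigenvalues λ = 1, 4.
Eigenvectors: (0,1) for λ=1, (1,2) for λ=4.
From the initial condition, c_1 = -3, c_2 = 1.
x(ln 3) = (-3)(3^1)(0) + (1)(3^4)(1) = 81.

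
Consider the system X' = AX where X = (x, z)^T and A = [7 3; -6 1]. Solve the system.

Coefficient matrix A = [[7, 3], [-6, 1]].
Characteristic polynomial det(A - λI) = λ^2 - 8λ + 25 = 0.
Eigenvalues λ = 4 ± 3i (complex conjugate pair).
For λ=4+3i: an eigenvector is (0,1) - i(1,-1) = (0 - i, 1 + i).
A real fundamental pair from Re and Im of e^((4+3i)t)v: X_1 = e^(4t)(cos(3t)·(0,1) + sin(3t)·(1,-1)), X_2 = e^(4t)(sin(3t)·(0,1) - cos(3t)·(1,-1)).
General solution: K_1X_1 + K_2X_2.

x(t) = K_1e^(4t)sin(3t) - K_2e^(4t)cos(3t), z(t) = -K_1e^(4t)sin(3t) + K_1e^(4t)cos(3t) + K_2e^(4t)sin(3t) + K_2e^(4t)cos(3t)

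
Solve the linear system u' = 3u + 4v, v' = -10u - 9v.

u(t) = C_1e^(-3t)sin(2t) - C_1e^(-3t)cos(2t) - C_2e^(-3t)sin(2t) - C_2e^(-3t)cos(2t), v(t) = -C_1e^(-3t)sin(2t) + 2C_1e^(-3t)cos(2t) + 2C_2e^(-3t)sin(2t) + C_2e^(-3t)cos(2t)

Coefficient matrix A = [[3, 4], [-10, -9]].
Characteristic polynomial det(A - λI) = λ^2 + 6λ + 13 = 0.
Eigenvalues λ = -3 ± 2i (complex conjugate pair).
For λ=-3+2i: an eigenvector is (-1,2) - i(1,-1) = (-1 - i, 2 + i).
A real fundamental pair from Re and Im of e^((-3+2i)t)v: X_1 = e^(-3t)(cos(2t)·(-1,2) + sin(2t)·(1,-1)), X_2 = e^(-3t)(sin(2t)·(-1,2) - cos(2t)·(1,-1)).
General solution: C_1X_1 + C_2X_2.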